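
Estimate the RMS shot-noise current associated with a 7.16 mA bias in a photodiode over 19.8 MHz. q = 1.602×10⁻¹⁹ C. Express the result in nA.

213 nA

I_n = √(2qI·B)
2qI·B = 2 × 1.602×10⁻¹⁹ × 7.16×10⁻³ × 1.98×10⁷ = 4.54×10⁻¹⁴ A²
I_n = √(4.54×10⁻¹⁴) = 2.13×10⁻⁷ A = 213 nA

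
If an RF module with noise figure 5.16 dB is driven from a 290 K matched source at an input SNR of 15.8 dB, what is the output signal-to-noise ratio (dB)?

By definition F = SNR_in/SNR_out, so in dB: SNR_out = SNR_in − NF
SNR_out = 15.8 − 5.16 = 10.64 dB

10.64 dB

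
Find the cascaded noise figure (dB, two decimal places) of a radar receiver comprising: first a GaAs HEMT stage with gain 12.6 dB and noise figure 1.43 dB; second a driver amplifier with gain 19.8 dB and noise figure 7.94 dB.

Convert to linear (a loss of L dB is a gain of −L dB): F_i = 10^(NF_i/10), G_i = 10^(G_i,dB/10)
  Stage 1: F_1 = 10^(1.43/10) = 1.390, G_1 = 10^(12.6/10) = 18.20
  Stage 2: F_2 = 10^(7.94/10) = 6.223, G_2 = 10^(19.8/10) = 95.50
Friis cascade:
  F = 1.390 + (6.223 − 1)/18.20 = 1.677
NF = 10 log₁₀(1.677) = 2.25 dB

2.25 dB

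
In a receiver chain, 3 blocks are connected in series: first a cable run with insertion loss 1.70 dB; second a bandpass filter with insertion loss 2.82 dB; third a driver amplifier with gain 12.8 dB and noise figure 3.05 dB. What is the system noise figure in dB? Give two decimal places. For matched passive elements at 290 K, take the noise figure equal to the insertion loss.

7.57 dB

Convert to linear (a loss of L dB is a gain of −L dB): F_i = 10^(NF_i/10), G_i = 10^(G_i,dB/10)
  Stage 1: F_1 = 10^(1.70/10) = 1.479, G_1 = 10^(−1.70/10) = 0.6761
  Stage 2: F_2 = 10^(2.82/10) = 1.914, G_2 = 10^(−2.82/10) = 0.5224
  Stage 3: F_3 = 10^(3.05/10) = 2.018, G_3 = 10^(12.8/10) = 19.05
Friis cascade:
  F = 1.479 + (1.914 − 1)/0.6761 + (2.018 − 1)/0.3532 = 5.715
NF = 10 log₁₀(5.715) = 7.57 dB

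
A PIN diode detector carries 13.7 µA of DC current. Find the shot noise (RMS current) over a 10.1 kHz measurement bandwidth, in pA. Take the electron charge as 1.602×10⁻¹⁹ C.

I_n = √(2qI·B)
2qI·B = 2 × 1.602×10⁻¹⁹ × 1.37×10⁻⁵ × 1.01×10⁴ = 4.43×10⁻²⁰ A²
I_n = √(4.43×10⁻²⁰) = 2.11×10⁻¹⁰ A = 211 pA

211 pA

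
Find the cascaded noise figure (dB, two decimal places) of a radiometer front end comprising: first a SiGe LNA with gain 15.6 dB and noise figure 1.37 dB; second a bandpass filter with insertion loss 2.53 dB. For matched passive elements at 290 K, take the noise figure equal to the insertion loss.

1.44 dB

Convert to linear (a loss of L dB is a gain of −L dB): F_i = 10^(NF_i/10), G_i = 10^(G_i,dB/10)
  Stage 1: F_1 = 10^(1.37/10) = 1.371, G_1 = 10^(15.6/10) = 36.31
  Stage 2: F_2 = 10^(2.53/10) = 1.791, G_2 = 10^(−2.53/10) = 0.5585
Friis cascade:
  F = 1.371 + (1.791 − 1)/36.31 = 1.393
NF = 10 log₁₀(1.393) = 1.44 dB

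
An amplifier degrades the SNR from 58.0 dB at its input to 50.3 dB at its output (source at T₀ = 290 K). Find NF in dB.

NF (dB) = SNR_in(dB) − SNR_out(dB) when the source is at T₀
NF = 58.0 − 50.3 = 7.7 dB

7.7 dB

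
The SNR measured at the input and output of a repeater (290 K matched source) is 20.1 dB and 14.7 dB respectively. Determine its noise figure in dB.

5.4 dB

NF (dB) = SNR_in(dB) − SNR_out(dB) when the source is at T₀
NF = 20.1 − 14.7 = 5.4 dB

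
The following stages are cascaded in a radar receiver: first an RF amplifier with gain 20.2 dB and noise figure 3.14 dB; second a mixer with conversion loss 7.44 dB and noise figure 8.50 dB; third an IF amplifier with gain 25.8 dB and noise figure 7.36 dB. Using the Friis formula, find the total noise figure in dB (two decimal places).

Convert to linear (a loss of L dB is a gain of −L dB): F_i = 10^(NF_i/10), G_i = 10^(G_i,dB/10)
  Stage 1: F_1 = 10^(3.14/10) = 2.061, G_1 = 10^(20.2/10) = 104.7
  Stage 2: F_2 = 10^(8.50/10) = 7.079, G_2 = 10^(−7.44/10) = 0.1803
  Stage 3: F_3 = 10^(7.36/10) = 5.445, G_3 = 10^(25.8/10) = 380.2
Friis cascade:
  F = 2.061 + (7.079 − 1)/104.7 + (5.445 − 1)/18.88 = 2.354
NF = 10 log₁₀(2.354) = 3.72 dB

3.72 dB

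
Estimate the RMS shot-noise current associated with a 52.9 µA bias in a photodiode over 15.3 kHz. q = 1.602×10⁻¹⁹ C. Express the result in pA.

I_n = √(2qI·B)
2qI·B = 2 × 1.602×10⁻¹⁹ × 5.29×10⁻⁵ × 1.53×10⁴ = 2.59×10⁻¹⁹ A²
I_n = √(2.59×10⁻¹⁹) = 5.09×10⁻¹⁰ A = 509 pA

509 pA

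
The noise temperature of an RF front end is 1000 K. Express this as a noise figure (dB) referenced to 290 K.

6.48 dB

F = 1 + T_e/T₀ = 1 + 1000/290 = 4.44828
NF = 10 log₁₀(4.44828) = 6.48 dB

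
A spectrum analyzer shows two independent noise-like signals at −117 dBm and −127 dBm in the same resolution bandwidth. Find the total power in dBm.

−116.6 dBm

Convert to linear, add, convert back:
P₁ = 2.00×10⁻¹⁵ W, P₂ = 2.00×10⁻¹⁶ W
P_tot = 2.19×10⁻¹⁵ W → 10 log₁₀(P_tot / 10⁻³) = −116.6 dBm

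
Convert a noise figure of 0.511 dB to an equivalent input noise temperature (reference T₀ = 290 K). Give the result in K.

36.2 K

F = 10^(0.511/10) = 1.12486
T_e = (F − 1)·T₀ = (1.12486 − 1) × 290 = 36.2 K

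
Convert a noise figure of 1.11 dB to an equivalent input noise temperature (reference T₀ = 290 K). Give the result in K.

F = 10^(1.11/10) = 1.29122
T_e = (F − 1)·T₀ = (1.29122 − 1) × 290 = 84.5 K

84.5 K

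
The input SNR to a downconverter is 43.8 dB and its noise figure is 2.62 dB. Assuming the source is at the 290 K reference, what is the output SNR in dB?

By definition F = SNR_in/SNR_out, so in dB: SNR_out = SNR_in − NF
SNR_out = 43.8 − 2.62 = 41.18 dB

41.18 dB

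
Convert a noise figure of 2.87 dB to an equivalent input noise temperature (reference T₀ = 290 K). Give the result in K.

272 K

F = 10^(2.87/10) = 1.93642
T_e = (F − 1)·T₀ = (1.93642 − 1) × 290 = 272 K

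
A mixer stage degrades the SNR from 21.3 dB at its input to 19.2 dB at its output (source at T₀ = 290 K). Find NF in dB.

2.1 dB

NF (dB) = SNR_in(dB) − SNR_out(dB) when the source is at T₀
NF = 21.3 − 19.2 = 2.1 dB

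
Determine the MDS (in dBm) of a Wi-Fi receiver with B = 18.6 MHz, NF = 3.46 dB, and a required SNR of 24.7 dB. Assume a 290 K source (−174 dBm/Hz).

−73.1 dBm

Sensitivity = −174 + 10 log₁₀(B) + NF + SNR_min
= −174 + 72.7 + 3.46 + 24.7
= −73.14 dBm → −73.1 dBm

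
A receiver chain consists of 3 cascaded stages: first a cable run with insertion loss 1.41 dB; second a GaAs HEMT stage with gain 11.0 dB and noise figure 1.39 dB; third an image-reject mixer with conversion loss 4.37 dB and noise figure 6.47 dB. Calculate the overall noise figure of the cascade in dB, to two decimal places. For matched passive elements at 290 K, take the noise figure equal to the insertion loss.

Convert to linear (a loss of L dB is a gain of −L dB): F_i = 10^(NF_i/10), G_i = 10^(G_i,dB/10)
  Stage 1: F_1 = 10^(1.41/10) = 1.384, G_1 = 10^(−1.41/10) = 0.7228
  Stage 2: F_2 = 10^(1.39/10) = 1.377, G_2 = 10^(11.0/10) = 12.59
  Stage 3: F_3 = 10^(6.47/10) = 4.436, G_3 = 10^(−4.37/10) = 0.3656
Friis cascade:
  F = 1.384 + (1.377 − 1)/0.7228 + (4.436 − 1)/9.099 = 2.283
NF = 10 log₁₀(2.283) = 3.59 dB

3.59 dB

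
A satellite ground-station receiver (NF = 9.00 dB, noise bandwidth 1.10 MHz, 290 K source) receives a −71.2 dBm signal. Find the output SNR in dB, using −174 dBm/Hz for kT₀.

33.4 dB

Noise floor: N = −174 + 10 log₁₀(B) + NF
10 log₁₀(1.10×10⁶) = 60.41 dB
N = −174 + 60.41 + 9.00 = −104.59 dBm
SNR = P_sig − N = −71.2 − (−104.59) = 33.39 dB → 33.4 dB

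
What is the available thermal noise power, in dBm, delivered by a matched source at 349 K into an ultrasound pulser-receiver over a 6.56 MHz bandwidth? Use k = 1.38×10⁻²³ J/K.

P_n = kTB = 1.38×10⁻²³ × 349 × 6.56×10⁶ = 3.16×10⁻¹⁴ W
In dBm: 10 log₁₀(3.16×10⁻¹⁴ / 10⁻³) = −105.0 dBm

−105.0 dBm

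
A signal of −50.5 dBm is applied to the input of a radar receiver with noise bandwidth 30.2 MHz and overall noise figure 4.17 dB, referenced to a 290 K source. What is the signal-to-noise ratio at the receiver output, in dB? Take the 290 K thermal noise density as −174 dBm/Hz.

Noise floor: N = −174 + 10 log₁₀(B) + NF
10 log₁₀(3.02×10⁷) = 74.8 dB
N = −174 + 74.8 + 4.17 = −95.03 dBm
SNR = P_sig − N = −50.5 − (−95.03) = 44.53 dB → 44.5 dB

44.5 dB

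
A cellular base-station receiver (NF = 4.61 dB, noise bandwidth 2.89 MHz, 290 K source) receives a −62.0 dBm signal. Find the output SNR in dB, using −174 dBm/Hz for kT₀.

Noise floor: N = −174 + 10 log₁₀(B) + NF
10 log₁₀(2.89×10⁶) = 64.61 dB
N = −174 + 64.61 + 4.61 = −104.78 dBm
SNR = P_sig − N = −62.0 − (−104.78) = 42.78 dB → 42.8 dB

42.8 dB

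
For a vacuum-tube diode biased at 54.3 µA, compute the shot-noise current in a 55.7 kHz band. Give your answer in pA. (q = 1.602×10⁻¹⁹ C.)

984 pA

I_n = √(2qI·B)
2qI·B = 2 × 1.602×10⁻¹⁹ × 5.43×10⁻⁵ × 5.57×10⁴ = 9.69×10⁻¹⁹ A²
I_n = √(9.69×10⁻¹⁹) = 9.84×10⁻¹⁰ A = 984 pA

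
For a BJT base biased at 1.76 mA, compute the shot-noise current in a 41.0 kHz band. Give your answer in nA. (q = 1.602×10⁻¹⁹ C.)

4.81 nA

I_n = √(2qI·B)
2qI·B = 2 × 1.602×10⁻¹⁹ × 1.76×10⁻³ × 4.10×10⁴ = 2.31×10⁻¹⁷ A²
I_n = √(2.31×10⁻¹⁷) = 4.81×10⁻⁹ A = 4.81 nA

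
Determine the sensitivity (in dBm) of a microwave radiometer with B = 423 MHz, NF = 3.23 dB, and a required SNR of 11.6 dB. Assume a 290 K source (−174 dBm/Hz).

−72.9 dBm

Sensitivity = −174 + 10 log₁₀(B) + NF + SNR_min
= −174 + 86.26 + 3.23 + 11.6
= −72.91 dBm → −72.9 dBm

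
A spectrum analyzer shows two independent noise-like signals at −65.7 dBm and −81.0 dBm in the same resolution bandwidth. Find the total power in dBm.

Convert to linear, add, convert back:
P₁ = 2.69×10⁻¹⁰ W, P₂ = 7.94×10⁻¹² W
P_tot = 2.77×10⁻¹⁰ W → 10 log₁₀(P_tot / 10⁻³) = −65.6 dBm

−65.6 dBm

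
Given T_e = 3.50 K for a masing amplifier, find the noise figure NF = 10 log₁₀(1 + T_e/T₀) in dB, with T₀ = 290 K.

F = 1 + T_e/T₀ = 1 + 3.50/290 = 1.01207
NF = 10 log₁₀(1.01207) = 0.052 dB

0.052 dB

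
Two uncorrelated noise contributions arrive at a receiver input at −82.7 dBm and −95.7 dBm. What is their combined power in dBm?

Convert to linear, add, convert back:
P₁ = 5.37×10⁻¹² W, P₂ = 2.69×10⁻¹³ W
P_tot = 5.64×10⁻¹² W → 10 log₁₀(P_tot / 10⁻³) = −82.5 dBm

−82.5 dBm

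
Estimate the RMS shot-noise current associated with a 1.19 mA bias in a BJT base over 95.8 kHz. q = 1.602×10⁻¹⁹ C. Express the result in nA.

I_n = √(2qI·B)
2qI·B = 2 × 1.602×10⁻¹⁹ × 1.19×10⁻³ × 9.58×10⁴ = 3.65×10⁻¹⁷ A²
I_n = √(3.65×10⁻¹⁷) = 6.04×10⁻⁹ A = 6.04 nA

6.04 nA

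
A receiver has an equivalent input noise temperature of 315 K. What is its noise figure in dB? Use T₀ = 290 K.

F = 1 + T_e/T₀ = 1 + 315/290 = 2.08621
NF = 10 log₁₀(2.08621) = 3.19 dB

3.19 dB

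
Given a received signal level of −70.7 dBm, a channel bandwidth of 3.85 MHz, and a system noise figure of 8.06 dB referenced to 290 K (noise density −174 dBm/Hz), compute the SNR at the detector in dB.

29.4 dB

Noise floor: N = −174 + 10 log₁₀(B) + NF
10 log₁₀(3.85×10⁶) = 65.85 dB
N = −174 + 65.85 + 8.06 = −100.09 dBm
SNR = P_sig − N = −70.7 − (−100.09) = 29.39 dB → 29.4 dB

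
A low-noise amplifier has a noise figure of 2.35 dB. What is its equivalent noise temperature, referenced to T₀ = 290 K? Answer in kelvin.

F = 10^(2.35/10) = 1.71791
T_e = (F − 1)·T₀ = (1.71791 − 1) × 290 = 208 K

208 K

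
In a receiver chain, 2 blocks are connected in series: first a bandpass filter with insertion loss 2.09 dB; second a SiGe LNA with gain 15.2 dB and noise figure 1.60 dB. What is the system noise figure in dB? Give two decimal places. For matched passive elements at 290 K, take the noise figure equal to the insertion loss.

Convert to linear (a loss of L dB is a gain of −L dB): F_i = 10^(NF_i/10), G_i = 10^(G_i,dB/10)
  Stage 1: F_1 = 10^(2.09/10) = 1.618, G_1 = 10^(−2.09/10) = 0.6180
  Stage 2: F_2 = 10^(1.60/10) = 1.445, G_2 = 10^(15.2/10) = 33.11
Friis cascade:
  F = 1.618 + (1.445 − 1)/0.6180 = 2.339
NF = 10 log₁₀(2.339) = 3.69 dB

3.69 dB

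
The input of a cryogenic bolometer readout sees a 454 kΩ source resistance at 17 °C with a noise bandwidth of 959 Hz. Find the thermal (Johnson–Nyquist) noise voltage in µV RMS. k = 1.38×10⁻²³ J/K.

2.64 µV

T = 17 °C + 273.15 = 290.15 K
V_n = √(4kTRB)
4kTRB = 4 × 1.38×10⁻²³ × 290.15 × 4.54×10⁵ × 9.59×10² = 6.97×10⁻¹² V²
V_n = √(6.97×10⁻¹²) = 2.64×10⁻⁶ V = 2.64 µV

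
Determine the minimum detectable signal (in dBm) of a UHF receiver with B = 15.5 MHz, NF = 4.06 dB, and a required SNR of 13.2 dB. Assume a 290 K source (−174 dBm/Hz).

Sensitivity = −174 + 10 log₁₀(B) + NF + SNR_min
= −174 + 71.9 + 4.06 + 13.2
= −84.84 dBm → −84.8 dBm

−84.8 dBm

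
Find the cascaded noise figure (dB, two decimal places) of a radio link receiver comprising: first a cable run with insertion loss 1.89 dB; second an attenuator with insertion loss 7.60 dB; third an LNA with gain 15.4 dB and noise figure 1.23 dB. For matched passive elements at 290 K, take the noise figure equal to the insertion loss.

10.72 dB

Convert to linear (a loss of L dB is a gain of −L dB): F_i = 10^(NF_i/10), G_i = 10^(G_i,dB/10)
  Stage 1: F_1 = 10^(1.89/10) = 1.545, G_1 = 10^(−1.89/10) = 0.6471
  Stage 2: F_2 = 10^(7.60/10) = 5.754, G_2 = 10^(−7.60/10) = 0.1738
  Stage 3: F_3 = 10^(1.23/10) = 1.327, G_3 = 10^(15.4/10) = 34.67
Friis cascade:
  F = 1.545 + (5.754 − 1)/0.6471 + (1.327 − 1)/0.1125 = 11.80
NF = 10 log₁₀(11.80) = 10.72 dB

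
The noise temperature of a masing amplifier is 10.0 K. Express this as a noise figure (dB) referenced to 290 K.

0.147 dB

F = 1 + T_e/T₀ = 1 + 10.0/290 = 1.03448
NF = 10 log₁₀(1.03448) = 0.147 dB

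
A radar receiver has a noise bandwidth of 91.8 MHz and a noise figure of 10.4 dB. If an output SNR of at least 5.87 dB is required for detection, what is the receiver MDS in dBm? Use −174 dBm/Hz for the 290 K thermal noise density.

Sensitivity = −174 + 10 log₁₀(B) + NF + SNR_min
= −174 + 79.63 + 10.4 + 5.87
= −78.10 dBm → −78.1 dBm

−78.1 dBm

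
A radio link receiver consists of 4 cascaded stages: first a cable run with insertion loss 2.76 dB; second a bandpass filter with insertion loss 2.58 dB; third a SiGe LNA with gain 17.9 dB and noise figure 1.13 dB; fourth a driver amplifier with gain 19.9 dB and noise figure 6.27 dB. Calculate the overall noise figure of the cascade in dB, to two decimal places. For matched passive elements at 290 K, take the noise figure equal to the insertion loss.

6.64 dB

Convert to linear (a loss of L dB is a gain of −L dB): F_i = 10^(NF_i/10), G_i = 10^(G_i,dB/10)
  Stage 1: F_1 = 10^(2.76/10) = 1.888, G_1 = 10^(−2.76/10) = 0.5297
  Stage 2: F_2 = 10^(2.58/10) = 1.811, G_2 = 10^(−2.58/10) = 0.5521
  Stage 3: F_3 = 10^(1.13/10) = 1.297, G_3 = 10^(17.9/10) = 61.66
  Stage 4: F_4 = 10^(6.27/10) = 4.236, G_4 = 10^(19.9/10) = 97.72
Friis cascade:
  F = 1.888 + (1.811 − 1)/0.5297 + (1.297 − 1)/0.2924 + (4.236 − 1)/18.03 = 4.616
NF = 10 log₁₀(4.616) = 6.64 dB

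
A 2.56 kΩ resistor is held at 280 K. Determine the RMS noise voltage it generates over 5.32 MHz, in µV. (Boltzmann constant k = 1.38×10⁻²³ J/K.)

V_n = √(4kTRB)
4kTRB = 4 × 1.38×10⁻²³ × 280 × 2.56×10³ × 5.32×10⁶ = 2.10×10⁻¹⁰ V²
V_n = √(2.10×10⁻¹⁰) = 1.45×10⁻⁵ V = 14.5 µV

14.5 µV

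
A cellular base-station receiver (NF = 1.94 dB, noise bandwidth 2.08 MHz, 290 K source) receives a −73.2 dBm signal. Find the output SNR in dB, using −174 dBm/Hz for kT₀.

35.7 dB

Noise floor: N = −174 + 10 log₁₀(B) + NF
10 log₁₀(2.08×10⁶) = 63.18 dB
N = −174 + 63.18 + 1.94 = −108.88 dBm
SNR = P_sig − N = −73.2 − (−108.88) = 35.68 dB → 35.7 dB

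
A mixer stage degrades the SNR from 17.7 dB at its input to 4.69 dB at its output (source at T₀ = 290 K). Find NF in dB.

NF (dB) = SNR_in(dB) − SNR_out(dB) when the source is at T₀
NF = 17.7 − 4.69 = 13.01 dB

13.01 dB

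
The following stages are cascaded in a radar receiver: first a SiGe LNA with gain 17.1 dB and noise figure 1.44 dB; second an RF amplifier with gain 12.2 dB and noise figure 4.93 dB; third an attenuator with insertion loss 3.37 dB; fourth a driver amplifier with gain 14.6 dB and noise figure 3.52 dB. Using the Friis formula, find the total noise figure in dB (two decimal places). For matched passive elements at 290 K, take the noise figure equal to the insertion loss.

1.58 dB

Convert to linear (a loss of L dB is a gain of −L dB): F_i = 10^(NF_i/10), G_i = 10^(G_i,dB/10)
  Stage 1: F_1 = 10^(1.44/10) = 1.393, G_1 = 10^(17.1/10) = 51.29
  Stage 2: F_2 = 10^(4.93/10) = 3.112, G_2 = 10^(12.2/10) = 16.60
  Stage 3: F_3 = 10^(3.37/10) = 2.173, G_3 = 10^(−3.37/10) = 0.4603
  Stage 4: F_4 = 10^(3.52/10) = 2.249, G_4 = 10^(14.6/10) = 28.84
Friis cascade:
  F = 1.393 + (3.112 − 1)/51.29 + (2.173 − 1)/851.1 + (2.249 − 1)/391.7 = 1.439
NF = 10 log₁₀(1.439) = 1.58 dB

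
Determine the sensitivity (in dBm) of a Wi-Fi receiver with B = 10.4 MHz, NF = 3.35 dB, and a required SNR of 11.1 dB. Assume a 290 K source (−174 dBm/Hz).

Sensitivity = −174 + 10 log₁₀(B) + NF + SNR_min
= −174 + 70.17 + 3.35 + 11.1
= −89.38 dBm → −89.4 dBm

−89.4 dBm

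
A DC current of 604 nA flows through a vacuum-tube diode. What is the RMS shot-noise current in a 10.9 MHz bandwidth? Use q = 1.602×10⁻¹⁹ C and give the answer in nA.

I_n = √(2qI·B)
2qI·B = 2 × 1.602×10⁻¹⁹ × 6.04×10⁻⁷ × 1.09×10⁷ = 2.11×10⁻¹⁸ A²
I_n = √(2.11×10⁻¹⁸) = 1.45×10⁻⁹ A = 1.45 nA

1.45 nA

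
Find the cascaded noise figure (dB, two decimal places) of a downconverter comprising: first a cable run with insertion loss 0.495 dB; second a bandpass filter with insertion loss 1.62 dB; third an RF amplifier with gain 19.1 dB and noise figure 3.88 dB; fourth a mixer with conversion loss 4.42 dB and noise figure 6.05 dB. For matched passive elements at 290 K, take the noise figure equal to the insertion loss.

Convert to linear (a loss of L dB is a gain of −L dB): F_i = 10^(NF_i/10), G_i = 10^(G_i,dB/10)
  Stage 1: F_1 = 10^(0.495/10) = 1.121, G_1 = 10^(−0.495/10) = 0.8923
  Stage 2: F_2 = 10^(1.62/10) = 1.452, G_2 = 10^(−1.62/10) = 0.6887
  Stage 3: F_3 = 10^(3.88/10) = 2.443, G_3 = 10^(19.1/10) = 81.28
  Stage 4: F_4 = 10^(6.05/10) = 4.027, G_4 = 10^(−4.42/10) = 0.3614
Friis cascade:
  F = 1.121 + (1.452 − 1)/0.8923 + (2.443 − 1)/0.6145 + (4.027 − 1)/49.95 = 4.037
NF = 10 log₁₀(4.037) = 6.06 dB

6.06 dB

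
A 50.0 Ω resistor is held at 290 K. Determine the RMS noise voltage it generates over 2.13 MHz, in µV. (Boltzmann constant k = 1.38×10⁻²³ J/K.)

V_n = √(4kTRB)
4kTRB = 4 × 1.38×10⁻²³ × 290 × 5.00×10¹ × 2.13×10⁶ = 1.70×10⁻¹² V²
V_n = √(1.70×10⁻¹²) = 1.31×10⁻⁶ V = 1.31 µV

1.31 µV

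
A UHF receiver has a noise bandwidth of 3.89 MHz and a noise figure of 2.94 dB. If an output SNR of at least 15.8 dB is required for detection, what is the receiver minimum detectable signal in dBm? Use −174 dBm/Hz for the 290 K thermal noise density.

Sensitivity = −174 + 10 log₁₀(B) + NF + SNR_min
= −174 + 65.9 + 2.94 + 15.8
= −89.36 dBm → −89.4 dBm

−89.4 dBm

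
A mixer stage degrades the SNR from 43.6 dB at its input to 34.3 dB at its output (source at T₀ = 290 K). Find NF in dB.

NF (dB) = SNR_in(dB) − SNR_out(dB) when the source is at T₀
NF = 43.6 − 34.3 = 9.3 dB

9.3 dB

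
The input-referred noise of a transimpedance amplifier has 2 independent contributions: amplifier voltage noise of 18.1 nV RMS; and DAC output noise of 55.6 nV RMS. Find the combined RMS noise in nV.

Uncorrelated sources add in power (mean-square): V_tot = √(ΣV_i²)
V_tot = √[(1.81×10⁻⁸)² + (5.56×10⁻⁸)²] = 5.85×10⁻⁸ V = 58.5 nV

58.5 nV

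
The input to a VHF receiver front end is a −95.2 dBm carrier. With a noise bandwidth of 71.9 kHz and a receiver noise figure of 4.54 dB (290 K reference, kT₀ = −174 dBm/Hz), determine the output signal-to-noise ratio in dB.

Noise floor: N = −174 + 10 log₁₀(B) + NF
10 log₁₀(7.19×10⁴) = 48.57 dB
N = −174 + 48.57 + 4.54 = −120.89 dBm
SNR = P_sig − N = −95.2 − (−120.89) = 25.69 dB → 25.7 dB

25.7 dB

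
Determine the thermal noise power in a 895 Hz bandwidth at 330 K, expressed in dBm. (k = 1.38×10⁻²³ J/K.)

−143.9 dBm

P_n = kTB = 1.38×10⁻²³ × 330 × 8.95×10² = 4.08×10⁻¹⁸ W
In dBm: 10 log₁₀(4.08×10⁻¹⁸ / 10⁻³) = −143.9 dBm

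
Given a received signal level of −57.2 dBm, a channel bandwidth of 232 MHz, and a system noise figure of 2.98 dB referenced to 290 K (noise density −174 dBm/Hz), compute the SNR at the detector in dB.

30.2 dB

Noise floor: N = −174 + 10 log₁₀(B) + NF
10 log₁₀(2.32×10⁸) = 83.65 dB
N = −174 + 83.65 + 2.98 = −87.37 dBm
SNR = P_sig − N = −57.2 − (−87.37) = 30.17 dB → 30.2 dB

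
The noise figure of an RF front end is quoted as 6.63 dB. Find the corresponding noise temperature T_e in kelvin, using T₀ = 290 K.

1045 K

F = 10^(6.63/10) = 4.60257
T_e = (F − 1)·T₀ = (4.60257 − 1) × 290 = 1045 K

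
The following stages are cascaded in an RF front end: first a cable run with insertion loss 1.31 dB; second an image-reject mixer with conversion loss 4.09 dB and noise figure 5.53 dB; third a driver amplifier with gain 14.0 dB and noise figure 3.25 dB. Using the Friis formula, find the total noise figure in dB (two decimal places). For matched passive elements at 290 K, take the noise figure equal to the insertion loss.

Convert to linear (a loss of L dB is a gain of −L dB): F_i = 10^(NF_i/10), G_i = 10^(G_i,dB/10)
  Stage 1: F_1 = 10^(1.31/10) = 1.352, G_1 = 10^(−1.31/10) = 0.7396
  Stage 2: F_2 = 10^(5.53/10) = 3.573, G_2 = 10^(−4.09/10) = 0.3899
  Stage 3: F_3 = 10^(3.25/10) = 2.113, G_3 = 10^(14.0/10) = 25.12
Friis cascade:
  F = 1.352 + (3.573 − 1)/0.7396 + (2.113 − 1)/0.2884 = 8.691
NF = 10 log₁₀(8.691) = 9.39 dB

9.39 dB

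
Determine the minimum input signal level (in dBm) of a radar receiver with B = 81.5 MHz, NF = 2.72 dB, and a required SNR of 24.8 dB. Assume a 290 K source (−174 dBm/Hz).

Sensitivity = −174 + 10 log₁₀(B) + NF + SNR_min
= −174 + 79.11 + 2.72 + 24.8
= −67.37 dBm → −67.4 dBm

−67.4 dBm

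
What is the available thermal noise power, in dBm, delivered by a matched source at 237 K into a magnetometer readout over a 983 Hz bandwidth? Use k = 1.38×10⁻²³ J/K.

P_n = kTB = 1.38×10⁻²³ × 237 × 9.83×10² = 3.21×10⁻¹⁸ W
In dBm: 10 log₁₀(3.21×10⁻¹⁸ / 10⁻³) = −144.9 dBm

−144.9 dBm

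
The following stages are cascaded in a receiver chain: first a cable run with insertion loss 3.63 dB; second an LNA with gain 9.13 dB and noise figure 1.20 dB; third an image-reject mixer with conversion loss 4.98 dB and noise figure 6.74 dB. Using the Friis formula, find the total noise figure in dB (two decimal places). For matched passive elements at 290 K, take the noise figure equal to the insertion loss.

6.12 dB

Convert to linear (a loss of L dB is a gain of −L dB): F_i = 10^(NF_i/10), G_i = 10^(G_i,dB/10)
  Stage 1: F_1 = 10^(3.63/10) = 2.307, G_1 = 10^(−3.63/10) = 0.4335
  Stage 2: F_2 = 10^(1.20/10) = 1.318, G_2 = 10^(9.13/10) = 8.185
  Stage 3: F_3 = 10^(6.74/10) = 4.721, G_3 = 10^(−4.98/10) = 0.3177
Friis cascade:
  F = 2.307 + (1.318 − 1)/0.4335 + (4.721 − 1)/3.548 = 4.090
NF = 10 log₁₀(4.090) = 6.12 dB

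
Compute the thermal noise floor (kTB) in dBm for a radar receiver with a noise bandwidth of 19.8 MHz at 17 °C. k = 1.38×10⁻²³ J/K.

T = 17 °C + 273.15 = 290.15 K
P_n = kTB = 1.38×10⁻²³ × 290.15 × 1.98×10⁷ = 7.93×10⁻¹⁴ W
In dBm: 10 log₁₀(7.93×10⁻¹⁴ / 10⁻³) = −101.0 dBm

−101.0 dBm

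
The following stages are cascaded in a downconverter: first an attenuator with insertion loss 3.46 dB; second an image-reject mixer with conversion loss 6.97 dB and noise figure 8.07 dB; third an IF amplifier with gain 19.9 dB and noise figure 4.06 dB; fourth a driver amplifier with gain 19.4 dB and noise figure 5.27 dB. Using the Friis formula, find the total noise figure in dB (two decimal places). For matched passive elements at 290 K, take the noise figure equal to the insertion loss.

14.99 dB

Convert to linear (a loss of L dB is a gain of −L dB): F_i = 10^(NF_i/10), G_i = 10^(G_i,dB/10)
  Stage 1: F_1 = 10^(3.46/10) = 2.218, G_1 = 10^(−3.46/10) = 0.4508
  Stage 2: F_2 = 10^(8.07/10) = 6.412, G_2 = 10^(−6.97/10) = 0.2009
  Stage 3: F_3 = 10^(4.06/10) = 2.547, G_3 = 10^(19.9/10) = 97.72
  Stage 4: F_4 = 10^(5.27/10) = 3.365, G_4 = 10^(19.4/10) = 87.10
Friis cascade:
  F = 2.218 + (6.412 − 1)/0.4508 + (2.547 − 1)/0.09057 + (3.365 − 1)/8.851 = 31.57
NF = 10 log₁₀(31.57) = 14.99 dB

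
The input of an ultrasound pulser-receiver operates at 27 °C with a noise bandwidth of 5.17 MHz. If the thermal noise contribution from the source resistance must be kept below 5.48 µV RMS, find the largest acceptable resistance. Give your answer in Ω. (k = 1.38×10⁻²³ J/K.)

351 Ω

T = 27 °C + 273.15 = 300.15 K
Johnson–Nyquist: V_n = √(4kTRB) ⇒ R = V_n² / (4kTB)
4kTB = 4 × 1.38×10⁻²³ × 300.15 × 5.17×10⁶ = 8.57×10⁻¹⁴
R = (5.48×10⁻⁶)² / 8.57×10⁻¹⁴ = 3.51×10² Ω = 351 Ω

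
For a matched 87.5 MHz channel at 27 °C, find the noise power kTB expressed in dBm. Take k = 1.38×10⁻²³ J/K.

−94.4 dBm

T = 27 °C + 273.15 = 300.15 K
P_n = kTB = 1.38×10⁻²³ × 300.15 × 8.75×10⁷ = 3.62×10⁻¹³ W
In dBm: 10 log₁₀(3.62×10⁻¹³ / 10⁻³) = −94.4 dBm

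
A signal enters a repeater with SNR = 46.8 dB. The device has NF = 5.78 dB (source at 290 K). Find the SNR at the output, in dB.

41.02 dB

By definition F = SNR_in/SNR_out, so in dB: SNR_out = SNR_in − NF
SNR_out = 46.8 − 5.78 = 41.02 dB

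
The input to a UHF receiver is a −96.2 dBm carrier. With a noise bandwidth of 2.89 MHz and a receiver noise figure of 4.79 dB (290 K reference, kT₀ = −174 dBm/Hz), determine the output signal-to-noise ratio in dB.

Noise floor: N = −174 + 10 log₁₀(B) + NF
10 log₁₀(2.89×10⁶) = 64.61 dB
N = −174 + 64.61 + 4.79 = −104.60 dBm
SNR = P_sig − N = −96.2 − (−104.60) = 8.40 dB → 8.4 dB

8.4 dB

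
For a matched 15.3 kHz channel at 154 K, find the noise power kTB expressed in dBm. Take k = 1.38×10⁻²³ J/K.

−134.9 dBm

P_n = kTB = 1.38×10⁻²³ × 154 × 1.53×10⁴ = 3.25×10⁻¹⁷ W
In dBm: 10 log₁₀(3.25×10⁻¹⁷ / 10⁻³) = −134.9 dBm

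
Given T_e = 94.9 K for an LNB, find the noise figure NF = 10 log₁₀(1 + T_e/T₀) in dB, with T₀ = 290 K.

F = 1 + T_e/T₀ = 1 + 94.9/290 = 1.32724
NF = 10 log₁₀(1.32724) = 1.23 dB

1.23 dB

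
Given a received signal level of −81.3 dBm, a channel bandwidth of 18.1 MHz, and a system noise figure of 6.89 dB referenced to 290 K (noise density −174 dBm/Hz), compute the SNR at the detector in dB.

13.2 dB

Noise floor: N = −174 + 10 log₁₀(B) + NF
10 log₁₀(1.81×10⁷) = 72.58 dB
N = −174 + 72.58 + 6.89 = −94.53 dBm
SNR = P_sig − N = −81.3 − (−94.53) = 13.23 dB → 13.2 dB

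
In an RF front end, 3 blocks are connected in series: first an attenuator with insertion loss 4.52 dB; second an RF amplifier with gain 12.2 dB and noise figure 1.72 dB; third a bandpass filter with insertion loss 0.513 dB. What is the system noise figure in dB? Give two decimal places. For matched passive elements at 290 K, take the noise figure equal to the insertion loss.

6.26 dB

Convert to linear (a loss of L dB is a gain of −L dB): F_i = 10^(NF_i/10), G_i = 10^(G_i,dB/10)
  Stage 1: F_1 = 10^(4.52/10) = 2.831, G_1 = 10^(−4.52/10) = 0.3532
  Stage 2: F_2 = 10^(1.72/10) = 1.486, G_2 = 10^(12.2/10) = 16.60
  Stage 3: F_3 = 10^(0.513/10) = 1.125, G_3 = 10^(−0.513/10) = 0.8886
Friis cascade:
  F = 2.831 + (1.486 − 1)/0.3532 + (1.125 − 1)/5.861 = 4.229
NF = 10 log₁₀(4.229) = 6.26 dB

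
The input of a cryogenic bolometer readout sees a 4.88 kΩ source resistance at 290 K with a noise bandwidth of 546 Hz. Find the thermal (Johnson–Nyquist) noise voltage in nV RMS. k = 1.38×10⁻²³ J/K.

V_n = √(4kTRB)
4kTRB = 4 × 1.38×10⁻²³ × 290 × 4.88×10³ × 5.46×10² = 4.27×10⁻¹⁴ V²
V_n = √(4.27×10⁻¹⁴) = 2.07×10⁻⁷ V = 207 nV

207 nV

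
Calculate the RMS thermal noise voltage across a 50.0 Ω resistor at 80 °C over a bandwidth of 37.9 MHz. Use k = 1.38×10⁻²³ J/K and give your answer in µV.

6.08 µV

T = 80 °C + 273.15 = 353.15 K
V_n = √(4kTRB)
4kTRB = 4 × 1.38×10⁻²³ × 353.15 × 5.00×10¹ × 3.79×10⁷ = 3.69×10⁻¹¹ V²
V_n = √(3.69×10⁻¹¹) = 6.08×10⁻⁶ V = 6.08 µV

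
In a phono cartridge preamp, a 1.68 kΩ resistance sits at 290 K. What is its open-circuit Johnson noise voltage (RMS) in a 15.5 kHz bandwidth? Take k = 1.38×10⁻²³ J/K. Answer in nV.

V_n = √(4kTRB)
4kTRB = 4 × 1.38×10⁻²³ × 290 × 1.68×10³ × 1.55×10⁴ = 4.17×10⁻¹³ V²
V_n = √(4.17×10⁻¹³) = 6.46×10⁻⁷ V = 646 nV

646 nV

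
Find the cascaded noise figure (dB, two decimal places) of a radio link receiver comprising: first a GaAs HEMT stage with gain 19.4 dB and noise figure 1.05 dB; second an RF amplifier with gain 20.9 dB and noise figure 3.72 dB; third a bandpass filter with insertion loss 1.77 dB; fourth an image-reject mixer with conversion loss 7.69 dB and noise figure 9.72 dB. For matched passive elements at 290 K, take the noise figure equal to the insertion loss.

1.11 dB

Convert to linear (a loss of L dB is a gain of −L dB): F_i = 10^(NF_i/10), G_i = 10^(G_i,dB/10)
  Stage 1: F_1 = 10^(1.05/10) = 1.274, G_1 = 10^(19.4/10) = 87.10
  Stage 2: F_2 = 10^(3.72/10) = 2.355, G_2 = 10^(20.9/10) = 123.0
  Stage 3: F_3 = 10^(1.77/10) = 1.503, G_3 = 10^(−1.77/10) = 0.6653
  Stage 4: F_4 = 10^(9.72/10) = 9.376, G_4 = 10^(−7.69/10) = 0.1702
Friis cascade:
  F = 1.274 + (2.355 − 1)/87.10 + (1.503 − 1)/1.072×10⁴ + (9.376 − 1)/7129 = 1.290
NF = 10 log₁₀(1.290) = 1.11 dB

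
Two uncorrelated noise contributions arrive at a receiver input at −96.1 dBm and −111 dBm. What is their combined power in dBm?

Convert to linear, add, convert back:
P₁ = 2.45×10⁻¹³ W, P₂ = 7.94×10⁻¹⁵ W
P_tot = 2.53×10⁻¹³ W → 10 log₁₀(P_tot / 10⁻³) = −96.0 dBm

−96.0 dBm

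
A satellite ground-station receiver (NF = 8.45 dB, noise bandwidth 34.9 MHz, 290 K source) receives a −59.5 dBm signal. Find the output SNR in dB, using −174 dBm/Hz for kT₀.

30.6 dB

Noise floor: N = −174 + 10 log₁₀(B) + NF
10 log₁₀(3.49×10⁷) = 75.43 dB
N = −174 + 75.43 + 8.45 = −90.12 dBm
SNR = P_sig − N = −59.5 − (−90.12) = 30.62 dB → 30.6 dB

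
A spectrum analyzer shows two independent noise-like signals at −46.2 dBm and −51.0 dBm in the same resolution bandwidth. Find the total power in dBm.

−45.0 dBm

Convert to linear, add, convert back:
P₁ = 2.40×10⁻⁸ W, P₂ = 7.94×10⁻⁹ W
P_tot = 3.19×10⁻⁸ W → 10 log₁₀(P_tot / 10⁻³) = −45.0 dBm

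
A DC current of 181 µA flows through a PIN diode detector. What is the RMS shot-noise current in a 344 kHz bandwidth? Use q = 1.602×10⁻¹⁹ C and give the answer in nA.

4.47 nA

I_n = √(2qI·B)
2qI·B = 2 × 1.602×10⁻¹⁹ × 1.81×10⁻⁴ × 3.44×10⁵ = 1.99×10⁻¹⁷ A²
I_n = √(1.99×10⁻¹⁷) = 4.47×10⁻⁹ A = 4.47 nA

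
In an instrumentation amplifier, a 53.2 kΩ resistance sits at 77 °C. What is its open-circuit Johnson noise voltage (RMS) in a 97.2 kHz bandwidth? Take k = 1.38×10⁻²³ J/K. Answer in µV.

10.0 µV

T = 77 °C + 273.15 = 350.15 K
V_n = √(4kTRB)
4kTRB = 4 × 1.38×10⁻²³ × 350.15 × 5.32×10⁴ × 9.72×10⁴ = 9.99×10⁻¹¹ V²
V_n = √(9.99×10⁻¹¹) = 1.00×10⁻⁵ V = 10.0 µV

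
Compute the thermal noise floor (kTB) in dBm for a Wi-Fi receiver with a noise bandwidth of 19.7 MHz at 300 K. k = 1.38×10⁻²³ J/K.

−100.9 dBm

P_n = kTB = 1.38×10⁻²³ × 300 × 1.97×10⁷ = 8.16×10⁻¹⁴ W
In dBm: 10 log₁₀(8.16×10⁻¹⁴ / 10⁻³) = −100.9 dBm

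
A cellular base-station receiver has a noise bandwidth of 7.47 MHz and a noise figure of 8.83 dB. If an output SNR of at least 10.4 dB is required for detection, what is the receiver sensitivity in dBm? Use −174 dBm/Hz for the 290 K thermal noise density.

Sensitivity = −174 + 10 log₁₀(B) + NF + SNR_min
= −174 + 68.73 + 8.83 + 10.4
= −86.04 dBm → −86.0 dBm

−86.0 dBm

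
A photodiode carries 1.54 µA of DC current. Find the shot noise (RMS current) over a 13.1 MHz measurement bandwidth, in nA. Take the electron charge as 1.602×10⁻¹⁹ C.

I_n = √(2qI·B)
2qI·B = 2 × 1.602×10⁻¹⁹ × 1.54×10⁻⁶ × 1.31×10⁷ = 6.46×10⁻¹⁸ A²
I_n = √(6.46×10⁻¹⁸) = 2.54×10⁻⁹ A = 2.54 nA

2.54 nA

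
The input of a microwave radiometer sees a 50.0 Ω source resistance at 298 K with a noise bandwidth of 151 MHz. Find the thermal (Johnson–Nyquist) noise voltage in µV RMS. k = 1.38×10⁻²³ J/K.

11.1 µV

V_n = √(4kTRB)
4kTRB = 4 × 1.38×10⁻²³ × 298 × 5.00×10¹ × 1.51×10⁸ = 1.24×10⁻¹⁰ V²
V_n = √(1.24×10⁻¹⁰) = 1.11×10⁻⁵ V = 11.1 µV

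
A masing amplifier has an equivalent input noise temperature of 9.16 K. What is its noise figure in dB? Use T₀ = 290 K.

0.135 dB

F = 1 + T_e/T₀ = 1 + 9.16/290 = 1.03159
NF = 10 log₁₀(1.03159) = 0.135 dB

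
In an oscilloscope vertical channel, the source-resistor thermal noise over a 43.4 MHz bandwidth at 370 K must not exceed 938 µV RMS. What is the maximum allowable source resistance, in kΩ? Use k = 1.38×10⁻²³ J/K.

Johnson–Nyquist: V_n = √(4kTRB) ⇒ R = V_n² / (4kTB)
4kTB = 4 × 1.38×10⁻²³ × 370 × 4.34×10⁷ = 8.86×10⁻¹³
R = (9.38×10⁻⁴)² / 8.86×10⁻¹³ = 9.93×10⁵ Ω = 993 kΩ

993 kΩ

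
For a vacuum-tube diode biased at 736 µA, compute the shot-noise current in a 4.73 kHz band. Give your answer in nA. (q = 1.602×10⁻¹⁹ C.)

1.06 nA

I_n = √(2qI·B)
2qI·B = 2 × 1.602×10⁻¹⁹ × 7.36×10⁻⁴ × 4.73×10³ = 1.12×10⁻¹⁸ A²
I_n = √(1.12×10⁻¹⁸) = 1.06×10⁻⁹ A = 1.06 nA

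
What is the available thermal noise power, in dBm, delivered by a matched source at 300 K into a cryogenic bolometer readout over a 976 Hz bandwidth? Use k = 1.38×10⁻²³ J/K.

−143.9 dBm

P_n = kTB = 1.38×10⁻²³ × 300 × 9.76×10² = 4.04×10⁻¹⁸ W
In dBm: 10 log₁₀(4.04×10⁻¹⁸ / 10⁻³) = −143.9 dBm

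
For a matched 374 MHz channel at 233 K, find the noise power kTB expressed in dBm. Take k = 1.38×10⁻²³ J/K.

P_n = kTB = 1.38×10⁻²³ × 233 × 3.74×10⁸ = 1.20×10⁻¹² W
In dBm: 10 log₁₀(1.20×10⁻¹² / 10⁻³) = −89.2 dBm

−89.2 dBm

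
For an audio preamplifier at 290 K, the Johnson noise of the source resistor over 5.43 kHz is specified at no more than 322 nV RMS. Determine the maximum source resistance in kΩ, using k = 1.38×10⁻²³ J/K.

Johnson–Nyquist: V_n = √(4kTRB) ⇒ R = V_n² / (4kTB)
4kTB = 4 × 1.38×10⁻²³ × 290 × 5.43×10³ = 8.69×10⁻¹⁷
R = (3.22×10⁻⁷)² / 8.69×10⁻¹⁷ = 1.19×10³ Ω = 1.19 kΩ

1.19 kΩ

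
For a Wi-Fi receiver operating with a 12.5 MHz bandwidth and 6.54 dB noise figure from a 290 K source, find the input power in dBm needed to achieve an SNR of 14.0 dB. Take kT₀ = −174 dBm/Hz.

Sensitivity = −174 + 10 log₁₀(B) + NF + SNR_min
= −174 + 70.97 + 6.54 + 14.0
= −82.49 dBm → −82.5 dBm

−82.5 dBm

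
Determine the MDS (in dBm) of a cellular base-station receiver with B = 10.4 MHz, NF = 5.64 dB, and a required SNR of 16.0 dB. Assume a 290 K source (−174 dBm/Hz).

Sensitivity = −174 + 10 log₁₀(B) + NF + SNR_min
= −174 + 70.17 + 5.64 + 16.0
= −82.19 dBm → −82.2 dBm

−82.2 dBm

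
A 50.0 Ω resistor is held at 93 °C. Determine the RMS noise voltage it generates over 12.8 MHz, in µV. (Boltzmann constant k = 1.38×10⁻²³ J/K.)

3.60 µV

T = 93 °C + 273.15 = 366.15 K
V_n = √(4kTRB)
4kTRB = 4 × 1.38×10⁻²³ × 366.15 × 5.00×10¹ × 1.28×10⁷ = 1.29×10⁻¹¹ V²
V_n = √(1.29×10⁻¹¹) = 3.60×10⁻⁶ V = 3.60 µV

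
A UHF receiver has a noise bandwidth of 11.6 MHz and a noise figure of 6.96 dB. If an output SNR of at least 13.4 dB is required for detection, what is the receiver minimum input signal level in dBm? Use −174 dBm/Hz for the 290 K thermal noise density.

Sensitivity = −174 + 10 log₁₀(B) + NF + SNR_min
= −174 + 70.64 + 6.96 + 13.4
= −83.00 dBm → −83.0 dBm

−83.0 dBm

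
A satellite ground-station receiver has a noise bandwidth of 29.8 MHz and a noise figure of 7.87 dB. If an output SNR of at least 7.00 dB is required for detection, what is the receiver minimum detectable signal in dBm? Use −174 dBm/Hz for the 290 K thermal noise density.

−84.4 dBm

Sensitivity = −174 + 10 log₁₀(B) + NF + SNR_min
= −174 + 74.74 + 7.87 + 7.00
= −84.39 dBm → −84.4 dBm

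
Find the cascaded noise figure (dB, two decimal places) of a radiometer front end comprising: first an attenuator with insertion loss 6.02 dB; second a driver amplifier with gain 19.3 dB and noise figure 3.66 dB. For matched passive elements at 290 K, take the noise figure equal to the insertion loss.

Convert to linear (a loss of L dB is a gain of −L dB): F_i = 10^(NF_i/10), G_i = 10^(G_i,dB/10)
  Stage 1: F_1 = 10^(6.02/10) = 3.999, G_1 = 10^(−6.02/10) = 0.2500
  Stage 2: F_2 = 10^(3.66/10) = 2.323, G_2 = 10^(19.3/10) = 85.11
Friis cascade:
  F = 3.999 + (2.323 − 1)/0.2500 = 9.290
NF = 10 log₁₀(9.290) = 9.68 dB

9.68 dB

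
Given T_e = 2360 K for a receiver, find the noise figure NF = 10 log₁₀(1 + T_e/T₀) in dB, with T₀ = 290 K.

9.61 dB

F = 1 + T_e/T₀ = 1 + 2360/290 = 9.13793
NF = 10 log₁₀(9.13793) = 9.61 dB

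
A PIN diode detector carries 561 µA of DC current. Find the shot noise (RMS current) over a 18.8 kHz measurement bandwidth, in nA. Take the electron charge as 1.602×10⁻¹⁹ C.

I_n = √(2qI·B)
2qI·B = 2 × 1.602×10⁻¹⁹ × 5.61×10⁻⁴ × 1.88×10⁴ = 3.38×10⁻¹⁸ A²
I_n = √(3.38×10⁻¹⁸) = 1.84×10⁻⁹ A = 1.84 nA

1.84 nA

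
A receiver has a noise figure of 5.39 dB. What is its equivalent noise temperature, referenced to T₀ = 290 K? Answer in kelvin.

F = 10^(5.39/10) = 3.45939
T_e = (F − 1)·T₀ = (3.45939 − 1) × 290 = 713 K

713 K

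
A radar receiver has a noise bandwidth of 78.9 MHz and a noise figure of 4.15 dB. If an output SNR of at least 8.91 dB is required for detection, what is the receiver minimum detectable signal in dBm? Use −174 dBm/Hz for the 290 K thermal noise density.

Sensitivity = −174 + 10 log₁₀(B) + NF + SNR_min
= −174 + 78.97 + 4.15 + 8.91
= −81.97 dBm → −82.0 dBm

−82.0 dBm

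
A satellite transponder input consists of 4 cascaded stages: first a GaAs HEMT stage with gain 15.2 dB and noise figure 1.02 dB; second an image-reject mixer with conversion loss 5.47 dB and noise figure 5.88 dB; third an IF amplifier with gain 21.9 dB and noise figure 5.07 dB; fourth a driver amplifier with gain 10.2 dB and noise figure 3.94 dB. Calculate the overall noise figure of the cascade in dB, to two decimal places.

Convert to linear (a loss of L dB is a gain of −L dB): F_i = 10^(NF_i/10), G_i = 10^(G_i,dB/10)
  Stage 1: F_1 = 10^(1.02/10) = 1.265, G_1 = 10^(15.2/10) = 33.11
  Stage 2: F_2 = 10^(5.88/10) = 3.873, G_2 = 10^(−5.47/10) = 0.2838
  Stage 3: F_3 = 10^(5.07/10) = 3.214, G_3 = 10^(21.9/10) = 154.9
  Stage 4: F_4 = 10^(3.94/10) = 2.477, G_4 = 10^(10.2/10) = 10.47
Friis cascade:
  F = 1.265 + (3.873 − 1)/33.11 + (3.214 − 1)/9.397 + (2.477 − 1)/1455 = 1.588
NF = 10 log₁₀(1.588) = 2.01 dB

2.01 dB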